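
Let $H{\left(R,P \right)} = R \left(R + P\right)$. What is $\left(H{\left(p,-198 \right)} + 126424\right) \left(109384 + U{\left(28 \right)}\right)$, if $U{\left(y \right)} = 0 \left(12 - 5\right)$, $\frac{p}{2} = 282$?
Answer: $36408245632$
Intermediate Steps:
$p = 564$ ($p = 2 \cdot 282 = 564$)
$U{\left(y \right)} = 0$ ($U{\left(y \right)} = 0 \cdot 7 = 0$)
$H{\left(R,P \right)} = R \left(P + R\right)$
$\left(H{\left(p,-198 \right)} + 126424\right) \left(109384 + U{\left(28 \right)}\right) = \left(564 \left(-198 + 564\right) + 126424\right) \left(109384 + 0\right) = \left(564 \cdot 366 + 126424\right) 109384 = \left(206424 + 126424\right) 109384 = 332848 \cdot 109384 = 36408245632$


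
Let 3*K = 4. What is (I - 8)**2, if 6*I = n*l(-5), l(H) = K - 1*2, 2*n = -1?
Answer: 20449/324 ≈ 63.114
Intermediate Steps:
n = -1/2 (n = (1/2)*(-1) = -1/2 ≈ -0.50000)
K = 4/3 (K = (1/3)*4 = 4/3 ≈ 1.3333)
l(H) = -2/3 (l(H) = 4/3 - 1*2 = 4/3 - 2 = -2/3)
I = 1/18 (I = (-1/2*(-2/3))/6 = (1/6)*(1/3) = 1/18 ≈ 0.055556)
(I - 8)**2 = (1/18 - 8)**2 = (-143/18)**2 = 20449/324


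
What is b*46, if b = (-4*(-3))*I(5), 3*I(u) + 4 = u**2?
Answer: 3864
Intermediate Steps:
I(u) = -4/3 + u**2/3
b = 84 (b = (-4*(-3))*(-4/3 + (1/3)*5**2) = 12*(-4/3 + (1/3)*25) = 12*(-4/3 + 25/3) = 12*7 = 84)
b*46 = 84*46 = 3864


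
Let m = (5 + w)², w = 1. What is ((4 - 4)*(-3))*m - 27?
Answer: -27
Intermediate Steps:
m = 36 (m = (5 + 1)² = 6² = 36)
((4 - 4)*(-3))*m - 27 = ((4 - 4)*(-3))*36 - 27 = (0*(-3))*36 - 27 = 0*36 - 27 = 0 - 27 = -27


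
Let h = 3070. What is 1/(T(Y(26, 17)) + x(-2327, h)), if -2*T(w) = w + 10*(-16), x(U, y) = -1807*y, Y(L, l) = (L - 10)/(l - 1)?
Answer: -2/11094821 ≈ -1.8026e-7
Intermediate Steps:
Y(L, l) = (-10 + L)/(-1 + l)
T(w) = 80 - w/2 (T(w) = -(w + 10*(-16))/2 = -(w - 160)/2 = -(-160 + w)/2 = 80 - w/2)
1/(T(Y(26, 17)) + x(-2327, h)) = 1/((80 - (-10 + 26)/(2*(-1 + 17))) - 1807*3070) = 1/((80 - 16/(2*16)) - 5547490) = 1/((80 - 16/32) - 5547490) = 1/((80 - 1/2*1) - 5547490) = 1/((80 - 1/2) - 5547490) = 1/(159/2 - 5547490) = 1/(-11094821/2) = -2/11094821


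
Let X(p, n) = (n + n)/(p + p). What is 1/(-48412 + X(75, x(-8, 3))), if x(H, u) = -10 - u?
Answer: -75/3630913 ≈ -2.0656e-5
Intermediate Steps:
X(p, n) = n/p (X(p, n) = (2*n)/((2*p)) = (2*n)*(1/(2*p)) = n/p)
1/(-48412 + X(75, x(-8, 3))) = 1/(-48412 + (-10 - 1*3)/75) = 1/(-48412 + (-10 - 3)*(1/75)) = 1/(-48412 - 13*1/75) = 1/(-48412 - 13/75) = 1/(-3630913/75) = -75/3630913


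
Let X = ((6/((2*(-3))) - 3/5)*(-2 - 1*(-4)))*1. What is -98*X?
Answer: 1568/5 ≈ 313.60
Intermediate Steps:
X = -16/5 (X = ((6/(-6) - 3*⅕)*(-2 + 4))*1 = ((6*(-⅙) - ⅗)*2)*1 = ((-1 - ⅗)*2)*1 = -8/5*2*1 = -16/5*1 = -16/5 ≈ -3.2000)
-98*X = -98*(-16/5) = 1568/5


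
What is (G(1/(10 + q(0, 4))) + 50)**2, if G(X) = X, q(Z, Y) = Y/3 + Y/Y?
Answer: 3433609/1369 ≈ 2508.1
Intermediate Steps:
q(Z, Y) = 1 + Y/3 (q(Z, Y) = Y*(1/3) + 1 = Y/3 + 1 = 1 + Y/3)
(G(1/(10 + q(0, 4))) + 50)**2 = (1/(10 + (1 + (1/3)*4)) + 50)**2 = (1/(10 + (1 + 4/3)) + 50)**2 = (1/(10 + 7/3) + 50)**2 = (1/(37/3) + 50)**2 = (3/37 + 50)**2 = (1853/37)**2 = 3433609/1369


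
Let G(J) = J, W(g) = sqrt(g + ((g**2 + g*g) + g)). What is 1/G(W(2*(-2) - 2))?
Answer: sqrt(15)/30 ≈ 0.12910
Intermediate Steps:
W(g) = sqrt(2*g + 2*g**2) (W(g) = sqrt(g + ((g**2 + g**2) + g)) = sqrt(g + (2*g**2 + g)) = sqrt(g + (g + 2*g**2)) = sqrt(2*g + 2*g**2))
1/G(W(2*(-2) - 2)) = 1/(sqrt(2)*sqrt((2*(-2) - 2)*(1 + (2*(-2) - 2)))) = 1/(sqrt(2)*sqrt((-4 - 2)*(1 + (-4 - 2)))) = 1/(sqrt(2)*sqrt(-6*(1 - 6))) = 1/(sqrt(2)*sqrt(-6*(-5))) = 1/(sqrt(2)*sqrt(30)) = 1/(2*sqrt(15)) = sqrt(15)/30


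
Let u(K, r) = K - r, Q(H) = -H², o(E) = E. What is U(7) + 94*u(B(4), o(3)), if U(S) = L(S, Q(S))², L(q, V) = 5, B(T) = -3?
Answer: -539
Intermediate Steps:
U(S) = 25 (U(S) = 5² = 25)
U(7) + 94*u(B(4), o(3)) = 25 + 94*(-3 - 1*3) = 25 + 94*(-3 - 3) = 25 + 94*(-6) = 25 - 564 = -539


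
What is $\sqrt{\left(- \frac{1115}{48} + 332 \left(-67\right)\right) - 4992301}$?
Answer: $\frac{5 i \sqrt{28883913}}{12} \approx 2239.3 i$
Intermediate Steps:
$\sqrt{\left(- \frac{1115}{48} + 332 \left(-67\right)\right) - 4992301} = \sqrt{\left(\left(-1115\right) \frac{1}{48} - 22244\right) - 4992301} = \sqrt{\left(- \frac{1115}{48} - 22244\right) - 4992301} = \sqrt{- \frac{1068827}{48} - 4992301} = \sqrt{- \frac{240699275}{48}} = \frac{5 i \sqrt{28883913}}{12}$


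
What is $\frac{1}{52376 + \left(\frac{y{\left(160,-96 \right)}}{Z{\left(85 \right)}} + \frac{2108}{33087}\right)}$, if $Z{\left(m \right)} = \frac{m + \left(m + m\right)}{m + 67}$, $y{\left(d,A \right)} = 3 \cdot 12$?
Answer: $\frac{2812395}{147362530388} \approx 1.9085 \cdot 10^{-5}$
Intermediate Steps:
$y{\left(d,A \right)} = 36$
$Z{\left(m \right)} = \frac{3 m}{67 + m}$ ($Z{\left(m \right)} = \frac{m + 2 m}{67 + m} = \frac{3 m}{67 + m}$)
$\frac{1}{52376 + \left(\frac{y{\left(160,-96 \right)}}{Z{\left(85 \right)}} + \frac{2108}{33087}\right)} = \frac{1}{52376 + \left(\frac{36}{3 \cdot 85 \frac{1}{67 + 85}} + \frac{2108}{33087}\right)} = \frac{1}{52376 + \left(\frac{36}{3 \cdot 85 \cdot \frac{1}{152}} + 2108 \cdot \frac{1}{33087}\right)} = \frac{1}{52376 + \left(\frac{36}{3 \cdot 85 \cdot \frac{1}{152}} + \frac{2108}{33087}\right)} = \frac{1}{52376 + \left(\frac{36}{\frac{255}{152}} + \frac{2108}{33087}\right)} = \frac{1}{52376 + \left(36 \cdot \frac{152}{255} + \frac{2108}{33087}\right)} = \frac{1}{52376 + \left(\frac{1824}{85} + \frac{2108}{33087}\right)} = \frac{1}{52376 + \frac{60529868}{2812395}} = \frac{1}{\frac{147362530388}{2812395}} = \frac{2812395}{147362530388}$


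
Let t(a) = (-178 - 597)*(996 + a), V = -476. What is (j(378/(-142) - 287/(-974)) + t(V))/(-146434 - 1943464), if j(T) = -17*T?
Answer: 27866278947/144524806292 ≈ 0.19281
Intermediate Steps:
t(a) = -771900 - 775*a (t(a) = -775*(996 + a) = -771900 - 775*a)
(j(378/(-142) - 287/(-974)) + t(V))/(-146434 - 1943464) = (-17*(378/(-142) - 287/(-974)) + (-771900 - 775*(-476)))/(-146434 - 1943464) = (-17*(378*(-1/142) - 287*(-1/974)) + (-771900 + 368900))/(-2089898) = (-17*(-189/71 + 287/974) - 403000)*(-1/2089898) = (-17*(-163709/69154) - 403000)*(-1/2089898) = (2783053/69154 - 403000)*(-1/2089898) = -27866278947/69154*(-1/2089898) = 27866278947/144524806292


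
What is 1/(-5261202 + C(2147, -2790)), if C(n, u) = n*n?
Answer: -1/651593 ≈ -1.5347e-6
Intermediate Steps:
C(n, u) = n**2
1/(-5261202 + C(2147, -2790)) = 1/(-5261202 + 2147**2) = 1/(-5261202 + 4609609) = 1/(-651593) = -1/651593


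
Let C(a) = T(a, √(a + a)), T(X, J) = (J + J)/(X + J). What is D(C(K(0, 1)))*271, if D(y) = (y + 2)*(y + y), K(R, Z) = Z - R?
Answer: 17344 - 10840*√2 ≈ 2013.9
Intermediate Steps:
T(X, J) = 2*J/(J + X) (T(X, J) = (2*J)/(J + X) = 2*J/(J + X))
C(a) = 2*√2*√a/(a + √2*√a) (C(a) = 2*√(a + a)/(√(a + a) + a) = 2*√(2*a)/(√(2*a) + a) = 2*(√2*√a)/(√2*√a + a) = 2*(√2*√a)/(a + √2*√a) = 2*√2*√a/(a + √2*√a))
D(y) = 2*y*(2 + y) (D(y) = (2 + y)*(2*y) = 2*y*(2 + y))
D(C(K(0, 1)))*271 = (2*(2*√2*√(1 - 1*0)/((1 - 1*0) + √2*√(1 - 1*0)))*(2 + 2*√2*√(1 - 1*0)/((1 - 1*0) + √2*√(1 - 1*0))))*271 = (2*(2*√2*√(1 + 0)/((1 + 0) + √2*√(1 + 0)))*(2 + 2*√2*√(1 + 0)/((1 + 0) + √2*√(1 + 0))))*271 = (2*(2*√2*√1/(1 + √2*√1))*(2 + 2*√2*√1/(1 + √2*√1)))*271 = (2*(2*√2*1/(1 + √2*1))*(2 + 2*√2*1/(1 + √2*1)))*271 = (2*(2*√2*1/(1 + √2))*(2 + 2*√2*1/(1 + √2)))*271 = (2*(2*√2/(1 + √2))*(2 + 2*√2/(1 + √2)))*271 = (4*√2*(2 + 2*√2/(1 + √2))/(1 + √2))*271 = 1084*√2*(2 + 2*√2/(1 + √2))/(1 + √2)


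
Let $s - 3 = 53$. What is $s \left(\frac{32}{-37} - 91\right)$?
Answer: $- \frac{190344}{37} \approx -5144.4$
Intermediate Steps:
$s = 56$ ($s = 3 + 53 = 56$)
$s \left(\frac{32}{-37} - 91\right) = 56 \left(\frac{32}{-37} - 91\right) = 56 \left(32 \left(- \frac{1}{37}\right) - 91\right) = 56 \left(- \frac{32}{37} - 91\right) = 56 \left(- \frac{3399}{37}\right) = - \frac{190344}{37}$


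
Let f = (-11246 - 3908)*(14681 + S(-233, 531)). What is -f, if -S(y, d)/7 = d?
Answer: 166148456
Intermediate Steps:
S(y, d) = -7*d
f = -166148456 (f = (-11246 - 3908)*(14681 - 7*531) = -15154*(14681 - 3717) = -15154*10964 = -166148456)
-f = -1*(-166148456) = 166148456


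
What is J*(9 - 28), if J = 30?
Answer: -570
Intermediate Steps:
J*(9 - 28) = 30*(9 - 28) = 30*(-19) = -570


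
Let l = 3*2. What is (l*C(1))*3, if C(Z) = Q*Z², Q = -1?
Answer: -18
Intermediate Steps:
l = 6
C(Z) = -Z²
(l*C(1))*3 = (6*(-1*1²))*3 = (6*(-1*1))*3 = (6*(-1))*3 = -6*3 = -18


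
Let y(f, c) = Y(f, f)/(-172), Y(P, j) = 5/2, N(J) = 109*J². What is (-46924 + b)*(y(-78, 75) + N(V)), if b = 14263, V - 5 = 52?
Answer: -3978909961839/344 ≈ -1.1567e+10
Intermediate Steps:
V = 57 (V = 5 + 52 = 57)
Y(P, j) = 5/2 (Y(P, j) = 5*(½) = 5/2)
y(f, c) = -5/344 (y(f, c) = (5/2)/(-172) = (5/2)*(-1/172) = -5/344)
(-46924 + b)*(y(-78, 75) + N(V)) = (-46924 + 14263)*(-5/344 + 109*57²) = -32661*(-5/344 + 109*3249) = -32661*(-5/344 + 354141) = -32661*121824499/344 = -3978909961839/344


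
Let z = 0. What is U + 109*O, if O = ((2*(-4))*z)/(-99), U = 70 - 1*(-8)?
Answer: 78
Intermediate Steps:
U = 78 (U = 70 + 8 = 78)
O = 0 (O = ((2*(-4))*0)/(-99) = -8*0*(-1/99) = 0*(-1/99) = 0)
U + 109*O = 78 + 109*0 = 78 + 0 = 78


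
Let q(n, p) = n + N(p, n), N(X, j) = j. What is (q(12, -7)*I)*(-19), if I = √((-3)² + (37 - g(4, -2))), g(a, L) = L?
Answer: -1824*√3 ≈ -3159.3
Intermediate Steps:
q(n, p) = 2*n (q(n, p) = n + n = 2*n)
I = 4*√3 (I = √((-3)² + (37 - 1*(-2))) = √(9 + (37 + 2)) = √(9 + 39) = √48 = 4*√3 ≈ 6.9282)
(q(12, -7)*I)*(-19) = ((2*12)*(4*√3))*(-19) = (24*(4*√3))*(-19) = (96*√3)*(-19) = -1824*√3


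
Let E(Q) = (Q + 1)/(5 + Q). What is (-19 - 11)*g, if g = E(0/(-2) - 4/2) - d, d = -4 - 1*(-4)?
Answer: 10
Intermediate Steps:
d = 0 (d = -4 + 4 = 0)
E(Q) = (1 + Q)/(5 + Q)
g = -1/3 (g = (1 + (0/(-2) - 4/2))/(5 + (0/(-2) - 4/2)) - 1*0 = (1 + (0*(-1/2) - 4*1/2))/(5 + (0*(-1/2) - 4*1/2)) + 0 = (1 + (0 - 2))/(5 + (0 - 2)) + 0 = (1 - 2)/(5 - 2) + 0 = -1/3 + 0 = -1/3 ≈ -0.33333)
(-19 - 11)*g = (-19 - 11)*(-1/3) = -30*(-1/3) = 10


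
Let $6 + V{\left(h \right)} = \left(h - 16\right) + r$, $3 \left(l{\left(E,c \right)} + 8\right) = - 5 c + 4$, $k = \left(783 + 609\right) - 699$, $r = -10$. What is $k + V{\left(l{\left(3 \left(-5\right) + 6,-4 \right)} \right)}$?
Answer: $661$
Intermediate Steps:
$k = 693$ ($k = 1392 - 699 = 693$)
$l{\left(E,c \right)} = - \frac{20}{3} - \frac{5 c}{3}$ ($l{\left(E,c \right)} = -8 + \frac{- 5 c + 4}{3} = -8 + \frac{4 - 5 c}{3} = -8 - \left(- \frac{4}{3} + \frac{5 c}{3}\right) = - \frac{20}{3} - \frac{5 c}{3}$)
$V{\left(h \right)} = -32 + h$ ($V{\left(h \right)} = -6 + \left(\left(h - 16\right) - 10\right) = -6 + \left(\left(-16 + h\right) - 10\right) = -6 + \left(-26 + h\right) = -32 + h$)
$k + V{\left(l{\left(3 \left(-5\right) + 6,-4 \right)} \right)} = 693 - 32 = 661$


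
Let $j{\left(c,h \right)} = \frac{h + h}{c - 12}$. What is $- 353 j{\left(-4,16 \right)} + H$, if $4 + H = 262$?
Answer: $964$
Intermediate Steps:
$H = 258$ ($H = -4 + 262 = 258$)
$j{\left(c,h \right)} = \frac{2 h}{-12 + c}$
$- 353 j{\left(-4,16 \right)} + H = - 353 \cdot 2 \cdot 16 \frac{1}{-12 - 4} + 258 = - 353 \cdot 2 \cdot 16 \frac{1}{-16} + 258 = - 353 \cdot 2 \cdot 16 \left(- \frac{1}{16}\right) + 258 = \left(-353\right) \left(-2\right) + 258 = 706 + 258 = 964$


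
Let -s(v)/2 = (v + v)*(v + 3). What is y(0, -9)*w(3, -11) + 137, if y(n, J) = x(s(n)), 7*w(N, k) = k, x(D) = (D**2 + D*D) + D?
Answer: 137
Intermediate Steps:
s(v) = -4*v*(3 + v) (s(v) = -2*(v + v)*(v + 3) = -2*2*v*(3 + v) = -4*v*(3 + v))
x(D) = D + 2*D**2 (x(D) = (D**2 + D**2) + D = 2*D**2 + D = D + 2*D**2)
w(N, k) = k/7
y(n, J) = -4*n*(1 - 8*n*(3 + n))*(3 + n) (y(n, J) = (-4*n*(3 + n))*(1 + 2*(-4*n*(3 + n))) = (-4*n*(3 + n))*(1 - 8*n*(3 + n)) = -4*n*(1 - 8*n*(3 + n))*(3 + n))
y(0, -9)*w(3, -11) + 137 = (4*0*(-1 + 8*0*(3 + 0))*(3 + 0))*((1/7)*(-11)) + 137 = (4*0*(-1 + 8*0*3)*3)*(-11/7) + 137 = (4*0*(-1 + 0)*3)*(-11/7) + 137 = (4*0*(-1)*3)*(-11/7) + 137 = 0*(-11/7) + 137 = 0 + 137 = 137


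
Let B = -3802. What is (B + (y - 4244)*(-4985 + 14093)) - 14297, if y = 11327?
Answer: 64493865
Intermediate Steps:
(B + (y - 4244)*(-4985 + 14093)) - 14297 = (-3802 + (11327 - 4244)*(-4985 + 14093)) - 14297 = (-3802 + 7083*9108) - 14297 = (-3802 + 64511964) - 14297 = 64508162 - 14297 = 64493865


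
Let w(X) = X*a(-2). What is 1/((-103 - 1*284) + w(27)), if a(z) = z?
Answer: -1/441 ≈ -0.0022676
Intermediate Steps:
w(X) = -2*X (w(X) = X*(-2) = -2*X)
1/((-103 - 1*284) + w(27)) = 1/((-103 - 1*284) - 2*27) = 1/((-103 - 284) - 54) = 1/(-387 - 54) = 1/(-441) = -1/441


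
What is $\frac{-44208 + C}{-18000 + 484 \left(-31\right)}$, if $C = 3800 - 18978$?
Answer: $\frac{29693}{16502} \approx 1.7994$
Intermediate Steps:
$C = -15178$ ($C = 3800 - 18978 = -15178$)
$\frac{-44208 + C}{-18000 + 484 \left(-31\right)} = \frac{-44208 - 15178}{-18000 + 484 \left(-31\right)} = - \frac{59386}{-18000 - 15004} = - \frac{59386}{-33004} = \left(-59386\right) \left(- \frac{1}{33004}\right) = \frac{29693}{16502}$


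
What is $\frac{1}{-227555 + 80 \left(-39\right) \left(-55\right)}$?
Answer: $- \frac{1}{55955} \approx -1.7871 \cdot 10^{-5}$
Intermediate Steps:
$\frac{1}{-227555 + 80 \left(-39\right) \left(-55\right)} = \frac{1}{-227555 - -171600} = \frac{1}{-227555 + 171600} = \frac{1}{-55955} = - \frac{1}{55955}$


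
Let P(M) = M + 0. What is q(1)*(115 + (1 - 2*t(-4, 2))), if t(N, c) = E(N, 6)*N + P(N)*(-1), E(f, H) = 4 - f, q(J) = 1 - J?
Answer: 0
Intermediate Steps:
P(M) = M
t(N, c) = -N + N*(4 - N) (t(N, c) = (4 - N)*N + N*(-1) = N*(4 - N) - N = -N + N*(4 - N))
q(1)*(115 + (1 - 2*t(-4, 2))) = (1 - 1*1)*(115 + (1 - (-8)*(3 - 1*(-4)))) = (1 - 1)*(115 + (1 - (-8)*(3 + 4))) = 0*(115 + (1 - (-8)*7)) = 0*(115 + (1 - 2*(-28))) = 0*(115 + (1 + 56)) = 0*(115 + 57) = 0*172 = 0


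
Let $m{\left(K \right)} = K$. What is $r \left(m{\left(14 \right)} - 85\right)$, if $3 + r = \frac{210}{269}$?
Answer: $\frac{42387}{269} \approx 157.57$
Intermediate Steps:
$r = - \frac{597}{269}$ ($r = -3 + \frac{210}{269} = - \frac{597}{269} \approx -2.2193$)
$r \left(m{\left(14 \right)} - 85\right) = - \frac{597 \left(14 - 85\right)}{269} = \left(- \frac{597}{269}\right) \left(-71\right) = \frac{42387}{269}$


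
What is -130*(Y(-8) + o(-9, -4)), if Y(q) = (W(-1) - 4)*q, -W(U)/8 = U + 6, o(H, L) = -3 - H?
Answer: -46540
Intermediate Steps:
W(U) = -48 - 8*U (W(U) = -8*(U + 6) = -8*(6 + U) = -48 - 8*U)
Y(q) = -44*q (Y(q) = ((-48 - 8*(-1)) - 4)*q = ((-48 + 8) - 4)*q = (-40 - 4)*q = -44*q)
-130*(Y(-8) + o(-9, -4)) = -130*(-44*(-8) + (-3 - 1*(-9))) = -130*(352 + (-3 + 9)) = -130*(352 + 6) = -130*358 = -46540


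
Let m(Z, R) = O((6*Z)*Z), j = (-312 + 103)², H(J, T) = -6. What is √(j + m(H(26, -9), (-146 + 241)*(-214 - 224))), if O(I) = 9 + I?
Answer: √43906 ≈ 209.54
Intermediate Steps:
j = 43681 (j = (-209)² = 43681)
m(Z, R) = 9 + 6*Z² (m(Z, R) = 9 + (6*Z)*Z = 9 + 6*Z²)
√(j + m(H(26, -9), (-146 + 241)*(-214 - 224))) = √(43681 + (9 + 6*(-6)²)) = √(43681 + (9 + 6*36)) = √(43681 + (9 + 216)) = √(43681 + 225) = √43906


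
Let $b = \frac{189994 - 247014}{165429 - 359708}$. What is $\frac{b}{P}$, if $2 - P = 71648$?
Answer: $- \frac{28510}{6959656617} \approx -4.0965 \cdot 10^{-6}$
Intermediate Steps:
$P = -71646$ ($P = 2 - 71648 = -71646$)
$b = \frac{57020}{194279}$ ($b = - \frac{57020}{-194279} = \left(-57020\right) \left(- \frac{1}{194279}\right) = \frac{57020}{194279} \approx 0.2935$)
$\frac{b}{P} = \frac{57020}{194279 \left(-71646\right)} = \frac{57020}{194279} \left(- \frac{1}{71646}\right) = - \frac{28510}{6959656617}$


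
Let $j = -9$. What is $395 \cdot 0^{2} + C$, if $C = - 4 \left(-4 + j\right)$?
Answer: $52$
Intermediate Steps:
$C = 52$ ($C = - 4 \left(-4 - 9\right) = \left(-4\right) \left(-13\right) = 52$)
$395 \cdot 0^{2} + C = 395 \cdot 0^{2} + 52 = 395 \cdot 0 + 52 = 0 + 52 = 52$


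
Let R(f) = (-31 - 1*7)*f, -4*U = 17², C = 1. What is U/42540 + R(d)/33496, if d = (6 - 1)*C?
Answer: -5251343/712459920 ≈ -0.0073707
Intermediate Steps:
d = 5 (d = (6 - 1)*1 = 5*1 = 5)
U = -289/4 (U = -¼*17² = -¼*289 = -289/4 ≈ -72.250)
R(f) = -38*f (R(f) = (-31 - 7)*f = -38*f)
U/42540 + R(d)/33496 = -289/4/42540 - 38*5/33496 = -289/4*1/42540 - 190*1/33496 = -289/170160 - 95/16748 = -5251343/712459920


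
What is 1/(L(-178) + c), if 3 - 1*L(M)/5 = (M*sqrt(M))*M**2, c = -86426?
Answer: -86411/141540279132553721 - 28198760*I*sqrt(178)/141540279132553721 ≈ -6.105e-13 - 2.658e-9*I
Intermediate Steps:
L(M) = 15 - 5*M**(7/2) (L(M) = 15 - 5*M*sqrt(M)*M**2 = 15 - 5*M**(3/2)*M**2 = 15 - 5*M**(7/2))
1/(L(-178) + c) = 1/((15 - (-28198760)*I*sqrt(178)) - 86426) = 1/((15 + 28198760*I*sqrt(178)) - 86426) = 1/(-86411 + 28198760*I*sqrt(178))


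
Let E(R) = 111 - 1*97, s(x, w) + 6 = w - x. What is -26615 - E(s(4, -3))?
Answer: -26629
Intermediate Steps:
s(x, w) = -6 + w - x (s(x, w) = -6 + (w - x) = -6 + w - x)
E(R) = 14 (E(R) = 111 - 97 = 14)
-26615 - E(s(4, -3)) = -26615 - 1*14 = -26615 - 14 = -26629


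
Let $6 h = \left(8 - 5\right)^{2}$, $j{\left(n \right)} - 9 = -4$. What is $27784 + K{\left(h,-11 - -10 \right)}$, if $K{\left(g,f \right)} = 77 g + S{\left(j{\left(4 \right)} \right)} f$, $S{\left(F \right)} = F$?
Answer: $\frac{55789}{2} \approx 27895.0$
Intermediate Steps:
$j{\left(n \right)} = 5$ ($j{\left(n \right)} = 9 - 4 = 5$)
$h = \frac{3}{2}$ ($h = \frac{\left(8 - 5\right)^{2}}{6} = \frac{3^{2}}{6} = \frac{1}{6} \cdot 9 = \frac{3}{2} \approx 1.5$)
$K{\left(g,f \right)} = 5 f + 77 g$ ($K{\left(g,f \right)} = 77 g + 5 f = 5 f + 77 g$)
$27784 + K{\left(h,-11 - -10 \right)} = 27784 + \left(5 \left(-11 - -10\right) + 77 \cdot \frac{3}{2}\right) = 27784 + \left(5 \left(-11 + 10\right) + \frac{231}{2}\right) = 27784 + \left(5 \left(-1\right) + \frac{231}{2}\right) = 27784 + \left(-5 + \frac{231}{2}\right) = 27784 + \frac{221}{2} = \frac{55789}{2}$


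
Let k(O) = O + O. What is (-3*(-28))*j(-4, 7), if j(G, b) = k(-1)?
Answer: -168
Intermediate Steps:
k(O) = 2*O
j(G, b) = -2 (j(G, b) = 2*(-1) = -2)
(-3*(-28))*j(-4, 7) = -3*(-28)*(-2) = 84*(-2) = -168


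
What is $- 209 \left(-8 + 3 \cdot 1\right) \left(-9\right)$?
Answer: $-9405$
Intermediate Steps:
$- 209 \left(-8 + 3 \cdot 1\right) \left(-9\right) = - 209 \left(-8 + 3\right) \left(-9\right) = - 209 \left(\left(-5\right) \left(-9\right)\right) = \left(-209\right) 45 = -9405$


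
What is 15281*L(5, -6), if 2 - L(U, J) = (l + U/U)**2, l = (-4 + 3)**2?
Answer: -30562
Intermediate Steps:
l = 1 (l = (-1)**2 = 1)
L(U, J) = -2 (L(U, J) = 2 - (1 + U/U)**2 = 2 - (1 + 1)**2 = 2 - 1*2**2 = 2 - 1*4 = 2 - 4 = -2)
15281*L(5, -6) = 15281*(-2) = -30562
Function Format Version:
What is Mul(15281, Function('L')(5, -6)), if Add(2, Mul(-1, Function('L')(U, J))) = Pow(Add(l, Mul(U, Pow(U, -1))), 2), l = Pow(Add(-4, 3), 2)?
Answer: -30562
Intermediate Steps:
l = 1 (l = Pow(-1, 2) = 1)
Function('L')(U, J) = -2 (Function('L')(U, J) = Add(2, Mul(-1, Pow(Add(1, Mul(U, Pow(U, -1))), 2))) = Add(2, Mul(-1, Pow(Add(1, 1), 2))) = Add(2, Mul(-1, Pow(2, 2))) = Add(2, Mul(-1, 4)) = Add(2, -4) = -2)
Mul(15281, Function('L')(5, -6)) = Mul(15281, -2) = -30562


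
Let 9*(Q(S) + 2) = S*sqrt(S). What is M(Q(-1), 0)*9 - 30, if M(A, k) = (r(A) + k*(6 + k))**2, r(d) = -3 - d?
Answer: -30 + (9 - I)**2/9 ≈ -21.111 - 2.0*I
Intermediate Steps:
Q(S) = -2 + S**(3/2)/9 (Q(S) = -2 + (S*sqrt(S))/9 = -2 + S**(3/2)/9)
M(A, k) = (-3 - A + k*(6 + k))**2 (M(A, k) = ((-3 - A) + k*(6 + k))**2 = (-3 - A + k*(6 + k))**2)
M(Q(-1), 0)*9 - 30 = (-3 + 0**2 - (-2 + (-1)**(3/2)/9) + 6*0)**2*9 - 30 = (-3 + 0 - (-2 + (-I)/9) + 0)**2*9 - 30 = (-3 + 0 - (-2 - I/9) + 0)**2*9 - 30 = (-3 + 0 + (2 + I/9) + 0)**2*9 - 30 = (-1 + I/9)**2*9 - 30 = 9*(-1 + I/9)**2 - 30 = -30 + 9*(-1 + I/9)**2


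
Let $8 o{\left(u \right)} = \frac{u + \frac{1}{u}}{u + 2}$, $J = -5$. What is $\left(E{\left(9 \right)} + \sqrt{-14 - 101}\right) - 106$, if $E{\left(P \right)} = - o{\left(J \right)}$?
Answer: $- \frac{6373}{60} + i \sqrt{115} \approx -106.22 + 10.724 i$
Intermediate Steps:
$o{\left(u \right)} = \frac{u + \frac{1}{u}}{8 \left(2 + u\right)}$ ($o{\left(u \right)} = \frac{\left(u + \frac{1}{u}\right) \frac{1}{u + 2}}{8} = \frac{\left(u + \frac{1}{u}\right) \frac{1}{2 + u}}{8} = \frac{\frac{1}{2 + u} \left(u + \frac{1}{u}\right)}{8} = \frac{u + \frac{1}{u}}{8 \left(2 + u\right)}$)
$E{\left(P \right)} = - \frac{13}{60}$ ($E{\left(P \right)} = - \frac{1 + \left(-5\right)^{2}}{8 \left(-5\right) \left(2 - 5\right)} = - \frac{\left(-1\right) \left(1 + 25\right)}{8 \cdot 5 \left(-3\right)} = - \frac{\left(-1\right) \left(-1\right) 26}{8 \cdot 5 \cdot 3} = \left(-1\right) \frac{13}{60} = - \frac{13}{60}$)
$\left(E{\left(9 \right)} + \sqrt{-14 - 101}\right) - 106 = \left(- \frac{13}{60} + \sqrt{-14 - 101}\right) - 106 = \left(- \frac{13}{60} + \sqrt{-115}\right) - 106 = \left(- \frac{13}{60} + i \sqrt{115}\right) - 106 = - \frac{6373}{60} + i \sqrt{115}$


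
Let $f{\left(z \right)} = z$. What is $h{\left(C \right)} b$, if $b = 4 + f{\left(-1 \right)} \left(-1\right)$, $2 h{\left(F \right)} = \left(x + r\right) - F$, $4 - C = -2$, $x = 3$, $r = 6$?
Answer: $\frac{15}{2} \approx 7.5$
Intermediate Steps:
$C = 6$ ($C = 4 - -2 = 4 + 2 = 6$)
$h{\left(F \right)} = \frac{9}{2} - \frac{F}{2}$ ($h{\left(F \right)} = \frac{\left(3 + 6\right) - F}{2} = \frac{9 - F}{2} = \frac{9}{2} - \frac{F}{2}$)
$b = 5$ ($b = 4 - -1 = 4 + 1 = 5$)
$h{\left(C \right)} b = \left(\frac{9}{2} - 3\right) 5 = \frac{3}{2} \cdot 5 = \frac{15}{2}$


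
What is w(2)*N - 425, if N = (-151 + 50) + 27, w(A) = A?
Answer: -573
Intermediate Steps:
N = -74 (N = -101 + 27 = -74)
w(2)*N - 425 = 2*(-74) - 425 = -148 - 425 = -573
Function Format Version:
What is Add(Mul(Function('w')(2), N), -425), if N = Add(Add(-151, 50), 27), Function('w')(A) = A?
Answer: -573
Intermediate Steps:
N = -74 (N = Add(-101, 27) = -74)
Add(Mul(Function('w')(2), N), -425) = Add(Mul(2, -74), -425) = Add(-148, -425) = -573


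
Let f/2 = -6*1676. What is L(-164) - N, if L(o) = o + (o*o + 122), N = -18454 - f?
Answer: 25196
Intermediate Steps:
f = -20112 (f = 2*(-6*1676) = 2*(-10056) = -20112)
N = 1658 (N = -18454 - 1*(-20112) = -18454 + 20112 = 1658)
L(o) = 122 + o + o² (L(o) = o + (o² + 122) = o + (122 + o²) = 122 + o + o²)
L(-164) - N = (122 - 164 + (-164)²) - 1*1658 = (122 - 164 + 26896) - 1658 = 26854 - 1658 = 25196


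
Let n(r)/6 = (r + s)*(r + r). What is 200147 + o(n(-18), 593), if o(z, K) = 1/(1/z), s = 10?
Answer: 201875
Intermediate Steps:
n(r) = 12*r*(10 + r) (n(r) = 6*((r + 10)*(r + r)) = 6*((10 + r)*(2*r)) = 6*(2*r*(10 + r)) = 12*r*(10 + r))
o(z, K) = z
200147 + o(n(-18), 593) = 200147 + 12*(-18)*(10 - 18) = 200147 + 12*(-18)*(-8) = 200147 + 1728 = 201875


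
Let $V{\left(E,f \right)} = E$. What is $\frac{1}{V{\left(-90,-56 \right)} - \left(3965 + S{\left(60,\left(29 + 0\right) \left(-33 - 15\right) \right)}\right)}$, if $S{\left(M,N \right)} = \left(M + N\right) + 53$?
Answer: $- \frac{1}{2776} \approx -0.00036023$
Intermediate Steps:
$S{\left(M,N \right)} = 53 + M + N$
$\frac{1}{V{\left(-90,-56 \right)} - \left(3965 + S{\left(60,\left(29 + 0\right) \left(-33 - 15\right) \right)}\right)} = \frac{1}{-90 - \left(4078 + \left(29 + 0\right) \left(-33 - 15\right)\right)} = \frac{1}{-90 - \left(4078 - 1392\right)} = \frac{1}{-90 - 2686} = \frac{1}{-2776} = - \frac{1}{2776}$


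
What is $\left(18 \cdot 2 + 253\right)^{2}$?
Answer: $83521$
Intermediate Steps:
$\left(18 \cdot 2 + 253\right)^{2} = \left(36 + 253\right)^{2} = 289^{2} = 83521$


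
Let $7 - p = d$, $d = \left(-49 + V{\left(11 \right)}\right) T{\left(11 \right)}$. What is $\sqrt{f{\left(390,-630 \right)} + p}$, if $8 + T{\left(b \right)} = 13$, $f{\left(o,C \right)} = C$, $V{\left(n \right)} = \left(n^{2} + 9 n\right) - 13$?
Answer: $3 i \sqrt{157} \approx 37.59 i$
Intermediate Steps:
$V{\left(n \right)} = -13 + n^{2} + 9 n$
$T{\left(b \right)} = 5$ ($T{\left(b \right)} = -8 + 13 = 5$)
$d = 790$ ($d = \left(-49 + \left(-13 + 11^{2} + 9 \cdot 11\right)\right) 5 = \left(-49 + \left(-13 + 121 + 99\right)\right) 5 = \left(-49 + 207\right) 5 = 158 \cdot 5 = 790$)
$p = -783$ ($p = 7 - 790 = -783$)
$\sqrt{f{\left(390,-630 \right)} + p} = \sqrt{-630 - 783} = \sqrt{-1413} = 3 i \sqrt{157}$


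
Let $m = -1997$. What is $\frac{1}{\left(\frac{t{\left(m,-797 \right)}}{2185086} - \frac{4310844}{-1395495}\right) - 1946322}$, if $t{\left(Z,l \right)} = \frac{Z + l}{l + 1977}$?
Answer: $- \frac{39979404148140}{77812670339497800679} \approx -5.1379 \cdot 10^{-7}$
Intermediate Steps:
$t{\left(Z,l \right)} = \frac{Z + l}{1977 + l}$
$\frac{1}{\left(\frac{t{\left(m,-797 \right)}}{2185086} - \frac{4310844}{-1395495}\right) - 1946322} = \frac{1}{\left(\frac{\frac{1}{1977 - 797} \left(-1997 - 797\right)}{2185086} - \frac{4310844}{-1395495}\right) - 1946322} = \frac{1}{\left(\frac{1}{1180} \left(-2794\right) \frac{1}{2185086} - - \frac{1436948}{465165}\right) - 1946322} = \frac{1}{\left(\frac{1}{1180} \left(-2794\right) \frac{1}{2185086} + \frac{1436948}{465165}\right) - 1946322} = \frac{1}{\left(\left(- \frac{1397}{590}\right) \frac{1}{2185086} + \frac{1436948}{465165}\right) - 1946322} = \frac{1}{\left(- \frac{1397}{1289200740} + \frac{1436948}{465165}\right) - 1946322} = \frac{1}{\frac{123500918340401}{39979404148140} - 1946322} = \frac{1}{- \frac{77812670339497800679}{39979404148140}} = - \frac{39979404148140}{77812670339497800679}$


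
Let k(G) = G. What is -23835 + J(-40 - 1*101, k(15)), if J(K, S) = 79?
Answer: -23756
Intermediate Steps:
-23835 + J(-40 - 1*101, k(15)) = -23835 + 79 = -23756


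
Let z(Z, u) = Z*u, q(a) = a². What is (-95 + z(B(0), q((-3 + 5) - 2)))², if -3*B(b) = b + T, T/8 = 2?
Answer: 9025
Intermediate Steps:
T = 16 (T = 8*2 = 16)
B(b) = -16/3 - b/3 (B(b) = -(b + 16)/3 = -(16 + b)/3 = -16/3 - b/3)
(-95 + z(B(0), q((-3 + 5) - 2)))² = (-95 + (-16/3 - ⅓*0)*((-3 + 5) - 2)²)² = (-95 + (-16/3 + 0)*(2 - 2)²)² = (-95 - 16/3*0²)² = (-95 - 16/3*0)² = (-95 + 0)² = (-95)² = 9025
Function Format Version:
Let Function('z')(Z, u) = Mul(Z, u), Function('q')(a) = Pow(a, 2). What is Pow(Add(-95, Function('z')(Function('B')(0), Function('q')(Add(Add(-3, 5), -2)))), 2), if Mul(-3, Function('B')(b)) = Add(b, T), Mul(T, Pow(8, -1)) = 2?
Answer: 9025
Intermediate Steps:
T = 16 (T = Mul(8, 2) = 16)
Function('B')(b) = Add(Rational(-16, 3), Mul(Rational(-1, 3), b)) (Function('B')(b) = Mul(Rational(-1, 3), Add(b, 16)) = Mul(Rational(-1, 3), Add(16, b)) = Add(Rational(-16, 3), Mul(Rational(-1, 3), b)))
Pow(Add(-95, Function('z')(Function('B')(0), Function('q')(Add(Add(-3, 5), -2)))), 2) = Pow(Add(-95, Mul(Add(Rational(-16, 3), Mul(Rational(-1, 3), 0)), Pow(Add(Add(-3, 5), -2), 2))), 2) = Pow(Add(-95, Mul(Add(Rational(-16, 3), 0), Pow(Add(2, -2), 2))), 2) = Pow(Add(-95, Mul(Rational(-16, 3), Pow(0, 2))), 2) = Pow(Add(-95, Mul(Rational(-16, 3), 0)), 2) = Pow(Add(-95, 0), 2) = Pow(-95, 2) = 9025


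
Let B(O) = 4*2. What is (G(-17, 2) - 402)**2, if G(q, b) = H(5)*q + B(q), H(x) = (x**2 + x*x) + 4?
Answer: 1721344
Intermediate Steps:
B(O) = 8
H(x) = 4 + 2*x**2 (H(x) = (x**2 + x**2) + 4 = 2*x**2 + 4 = 4 + 2*x**2)
G(q, b) = 8 + 54*q (G(q, b) = (4 + 2*5**2)*q + 8 = (4 + 2*25)*q + 8 = (4 + 50)*q + 8 = 54*q + 8 = 8 + 54*q)
(G(-17, 2) - 402)**2 = ((8 + 54*(-17)) - 402)**2 = ((8 - 918) - 402)**2 = (-910 - 402)**2 = (-1312)**2 = 1721344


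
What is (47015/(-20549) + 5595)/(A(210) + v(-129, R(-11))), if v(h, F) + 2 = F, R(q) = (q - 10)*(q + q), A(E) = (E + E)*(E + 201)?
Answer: 2873116/88915523 ≈ 0.032313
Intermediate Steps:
A(E) = 2*E*(201 + E) (A(E) = (2*E)*(201 + E) = 2*E*(201 + E))
R(q) = 2*q*(-10 + q) (R(q) = (-10 + q)*(2*q) = 2*q*(-10 + q))
v(h, F) = -2 + F
(47015/(-20549) + 5595)/(A(210) + v(-129, R(-11))) = (47015/(-20549) + 5595)/(2*210*(201 + 210) + (-2 + 2*(-11)*(-10 - 11))) = (47015*(-1/20549) + 5595)/(2*210*411 + (-2 + 2*(-11)*(-21))) = (-47015/20549 + 5595)/(172620 + (-2 + 462)) = 114924640/(20549*(172620 + 460)) = (114924640/20549)/173080 = (114924640/20549)*(1/173080) = 2873116/88915523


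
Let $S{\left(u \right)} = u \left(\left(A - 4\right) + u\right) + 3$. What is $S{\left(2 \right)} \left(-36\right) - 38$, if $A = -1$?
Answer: $70$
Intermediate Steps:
$S{\left(u \right)} = 3 + u \left(-5 + u\right)$ ($S{\left(u \right)} = u \left(\left(-1 - 4\right) + u\right) + 3 = u \left(-5 + u\right) + 3 = 3 + u \left(-5 + u\right)$)
$S{\left(2 \right)} \left(-36\right) - 38 = \left(3 + 2^{2} - 10\right) \left(-36\right) - 38 = \left(3 + 4 - 10\right) \left(-36\right) - 38 = \left(-3\right) \left(-36\right) - 38 = 108 - 38 = 70$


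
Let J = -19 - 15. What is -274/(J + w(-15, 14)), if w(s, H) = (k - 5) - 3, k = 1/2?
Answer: 548/83 ≈ 6.6024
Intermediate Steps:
J = -34
k = ½ ≈ 0.50000
w(s, H) = -15/2 (w(s, H) = (½ - 5) - 3 = -9/2 - 3 = -15/2)
-274/(J + w(-15, 14)) = -274/(-34 - 15/2) = -274/(-83/2) = -2/83*(-274) = 548/83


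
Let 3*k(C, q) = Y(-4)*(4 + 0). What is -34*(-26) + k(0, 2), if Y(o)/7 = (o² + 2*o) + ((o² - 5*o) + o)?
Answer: 3772/3 ≈ 1257.3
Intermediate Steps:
Y(o) = -14*o + 14*o² (Y(o) = 7*((o² + 2*o) + ((o² - 5*o) + o)) = 7*((o² + 2*o) + (o² - 4*o)) = 7*(-2*o + 2*o²) = -14*o + 14*o²)
k(C, q) = 1120/3 (k(C, q) = ((14*(-4)*(-1 - 4))*(4 + 0))/3 = ((14*(-4)*(-5))*4)/3 = (280*4)/3 = (⅓)*1120 = 1120/3)
-34*(-26) + k(0, 2) = -34*(-26) + 1120/3 = 884 + 1120/3 = 3772/3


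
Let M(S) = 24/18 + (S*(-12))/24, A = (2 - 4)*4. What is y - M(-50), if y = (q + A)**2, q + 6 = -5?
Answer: 1004/3 ≈ 334.67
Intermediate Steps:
q = -11 (q = -6 - 5 = -11)
A = -8 (A = -2*4 = -8)
y = 361 (y = (-11 - 8)**2 = (-19)**2 = 361)
M(S) = 4/3 - S/2 (M(S) = 24*(1/18) - 12*S*(1/24) = 4/3 - S/2)
y - M(-50) = 361 - (4/3 - 1/2*(-50)) = 361 - (4/3 + 25) = 361 - 1*79/3 = 361 - 79/3 = 1004/3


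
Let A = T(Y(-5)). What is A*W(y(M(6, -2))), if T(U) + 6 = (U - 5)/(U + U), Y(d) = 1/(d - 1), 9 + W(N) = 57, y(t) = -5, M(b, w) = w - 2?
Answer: 456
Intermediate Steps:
M(b, w) = -2 + w
W(N) = 48 (W(N) = -9 + 57 = 48)
Y(d) = 1/(-1 + d)
T(U) = -6 + (-5 + U)/(2*U) (T(U) = -6 + (U - 5)/(U + U) = -6 + (-5 + U)/((2*U)) = -6 + (-5 + U)*(1/(2*U)) = -6 + (-5 + U)/(2*U))
A = 19/2 (A = (-5 - 11/(-1 - 5))/(2*(1/(-1 - 5))) = (-5 - 11/(-6))/(2*(1/(-6))) = (-5 - 11*(-⅙))/(2*(-⅙)) = (½)*(-6)*(-5 + 11/6) = (½)*(-6)*(-19/6) = 19/2 ≈ 9.5000)
A*W(y(M(6, -2))) = (19/2)*48 = 456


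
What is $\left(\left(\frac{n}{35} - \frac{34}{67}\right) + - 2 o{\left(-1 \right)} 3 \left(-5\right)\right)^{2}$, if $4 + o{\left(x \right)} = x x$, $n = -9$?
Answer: $\frac{45302142649}{5499025} \approx 8238.2$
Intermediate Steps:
$o{\left(x \right)} = -4 + x^{2}$ ($o{\left(x \right)} = -4 + x x = -4 + x^{2}$)
$\left(\left(\frac{n}{35} - \frac{34}{67}\right) + - 2 o{\left(-1 \right)} 3 \left(-5\right)\right)^{2} = \left(\left(- \frac{9}{35} - \frac{34}{67}\right) + - 2 \left(-4 + \left(-1\right)^{2}\right) 3 \left(-5\right)\right)^{2} = \left(\left(\left(-9\right) \frac{1}{35} - \frac{34}{67}\right) + - 2 \left(-4 + 1\right) 3 \left(-5\right)\right)^{2} = \left(\left(- \frac{9}{35} - \frac{34}{67}\right) + - 2 \left(\left(-3\right) 3\right) \left(-5\right)\right)^{2} = \left(- \frac{1793}{2345} + \left(-2\right) \left(-9\right) \left(-5\right)\right)^{2} = \left(- \frac{1793}{2345} + 18 \left(-5\right)\right)^{2} = \left(- \frac{1793}{2345} - 90\right)^{2} = \left(- \frac{212843}{2345}\right)^{2} = \frac{45302142649}{5499025}$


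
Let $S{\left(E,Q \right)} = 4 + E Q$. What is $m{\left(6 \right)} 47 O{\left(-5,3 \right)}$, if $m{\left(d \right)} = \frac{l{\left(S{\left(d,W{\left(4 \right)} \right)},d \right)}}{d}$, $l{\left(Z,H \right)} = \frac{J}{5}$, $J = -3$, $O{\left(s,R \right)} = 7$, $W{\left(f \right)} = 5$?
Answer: $- \frac{329}{10} \approx -32.9$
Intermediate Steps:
$l{\left(Z,H \right)} = - \frac{3}{5}$
$m{\left(d \right)} = - \frac{3}{5 d}$
$m{\left(6 \right)} 47 O{\left(-5,3 \right)} = - \frac{3}{5 \cdot 6} \cdot 47 \cdot 7 = \left(- \frac{3}{5}\right) \frac{1}{6} \cdot 47 \cdot 7 = \left(- \frac{1}{10}\right) 47 \cdot 7 = \left(- \frac{47}{10}\right) 7 = - \frac{329}{10}$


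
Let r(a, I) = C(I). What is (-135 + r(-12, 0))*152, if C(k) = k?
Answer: -20520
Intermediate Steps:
r(a, I) = I
(-135 + r(-12, 0))*152 = (-135 + 0)*152 = -135*152 = -20520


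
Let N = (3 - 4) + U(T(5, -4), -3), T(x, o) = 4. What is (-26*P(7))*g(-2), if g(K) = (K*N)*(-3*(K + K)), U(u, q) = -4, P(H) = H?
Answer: -21840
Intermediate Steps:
N = -5 (N = (3 - 4) - 4 = -1 - 4 = -5)
g(K) = 30*K**2 (g(K) = (K*(-5))*(-3*(K + K)) = (-5*K)*(-6*K) = 30*K**2)
(-26*P(7))*g(-2) = (-26*7)*(30*(-2)**2) = -5460*4 = -182*120 = -21840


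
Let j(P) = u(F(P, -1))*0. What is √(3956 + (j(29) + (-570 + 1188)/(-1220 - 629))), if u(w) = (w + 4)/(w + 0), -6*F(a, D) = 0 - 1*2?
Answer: √7314026/43 ≈ 62.894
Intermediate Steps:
F(a, D) = ⅓ (F(a, D) = -(0 - 1*2)/6 = -(0 - 2)/6 = -⅙*(-2) = ⅓)
u(w) = (4 + w)/w
j(P) = 0 (j(P) = ((4 + ⅓)/(⅓))*0 = (3*(13/3))*0 = 13*0 = 0)
√(3956 + (j(29) + (-570 + 1188)/(-1220 - 629))) = √(3956 + (0 + (-570 + 1188)/(-1220 - 629))) = √(3956 + (0 + 618/(-1849))) = √(3956 + (0 + 618*(-1/1849))) = √(3956 + (0 - 618/1849)) = √(3956 - 618/1849) = √(7314026/1849) = √7314026/43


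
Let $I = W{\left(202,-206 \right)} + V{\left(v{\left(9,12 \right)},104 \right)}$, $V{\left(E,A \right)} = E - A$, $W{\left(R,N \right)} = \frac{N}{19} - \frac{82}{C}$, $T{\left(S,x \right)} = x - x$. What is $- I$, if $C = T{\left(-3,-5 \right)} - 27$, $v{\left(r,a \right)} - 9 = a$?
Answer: $\frac{46583}{513} \approx 90.805$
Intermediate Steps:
$T{\left(S,x \right)} = 0$
$v{\left(r,a \right)} = 9 + a$
$C = -27$ ($C = 0 - 27 = -27$)
$W{\left(R,N \right)} = \frac{82}{27} + \frac{N}{19}$ ($W{\left(R,N \right)} = \frac{N}{19} - \frac{82}{-27} = N \frac{1}{19} - - \frac{82}{27} = \frac{N}{19} + \frac{82}{27} = \frac{82}{27} + \frac{N}{19}$)
$I = - \frac{46583}{513}$ ($I = \left(\frac{82}{27} + \frac{1}{19} \left(-206\right)\right) + \left(\left(9 + 12\right) - 104\right) = \left(\frac{82}{27} - \frac{206}{19}\right) + \left(21 - 104\right) = - \frac{4004}{513} - 83 = - \frac{46583}{513} \approx -90.805$)
$- I = \left(-1\right) \left(- \frac{46583}{513}\right) = \frac{46583}{513}$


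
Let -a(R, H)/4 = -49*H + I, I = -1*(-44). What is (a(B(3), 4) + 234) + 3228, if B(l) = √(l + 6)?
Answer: 4070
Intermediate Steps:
I = 44
B(l) = √(6 + l)
a(R, H) = -176 + 196*H (a(R, H) = -4*(-49*H + 44) = -4*(44 - 49*H) = -176 + 196*H)
(a(B(3), 4) + 234) + 3228 = ((-176 + 196*4) + 234) + 3228 = ((-176 + 784) + 234) + 3228 = (608 + 234) + 3228 = 842 + 3228 = 4070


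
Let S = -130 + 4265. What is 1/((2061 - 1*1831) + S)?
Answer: 1/4365 ≈ 0.00022910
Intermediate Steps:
S = 4135
1/((2061 - 1*1831) + S) = 1/((2061 - 1*1831) + 4135) = 1/((2061 - 1831) + 4135) = 1/(230 + 4135) = 1/4365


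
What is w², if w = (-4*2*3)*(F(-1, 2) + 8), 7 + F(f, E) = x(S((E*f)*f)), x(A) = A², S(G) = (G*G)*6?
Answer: 191767104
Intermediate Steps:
S(G) = 6*G² (S(G) = G²*6 = 6*G²)
F(f, E) = -7 + 36*E⁴*f⁸ (F(f, E) = -7 + (6*((E*f)*f)²)² = -7 + (6*(E*f²)²)² = -7 + (6*(E²*f⁴))² = -7 + (6*E²*f⁴)² = -7 + 36*E⁴*f⁸)
w = -13848 (w = (-4*2*3)*((-7 + 36*2⁴*(-1)⁸) + 8) = (-8*3)*((-7 + 36*16*1) + 8) = -24*((-7 + 576) + 8) = -24*(569 + 8) = -24*577 = -13848)
w² = (-13848)² = 191767104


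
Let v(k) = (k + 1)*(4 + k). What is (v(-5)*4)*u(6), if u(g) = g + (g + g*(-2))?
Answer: 0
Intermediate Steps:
v(k) = (1 + k)*(4 + k)
u(g) = 0 (u(g) = g + (g - 2*g) = g - g = 0)
(v(-5)*4)*u(6) = ((4 + (-5)² + 5*(-5))*4)*0 = ((4 + 25 - 25)*4)*0 = (4*4)*0 = 16*0 = 0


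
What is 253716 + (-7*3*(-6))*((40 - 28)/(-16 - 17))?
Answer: 2790372/11 ≈ 2.5367e+5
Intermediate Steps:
253716 + (-7*3*(-6))*((40 - 28)/(-16 - 17)) = 253716 + (-21*(-6))*(12/(-33)) = 253716 + 126*(12*(-1/33)) = 253716 + 126*(-4/11) = 253716 - 504/11 = 2790372/11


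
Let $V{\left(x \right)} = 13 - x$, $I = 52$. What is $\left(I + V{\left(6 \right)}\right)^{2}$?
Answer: $3481$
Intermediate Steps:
$\left(I + V{\left(6 \right)}\right)^{2} = \left(52 + \left(13 - 6\right)\right)^{2} = \left(52 + 7\right)^{2} = 59^{2} = 3481$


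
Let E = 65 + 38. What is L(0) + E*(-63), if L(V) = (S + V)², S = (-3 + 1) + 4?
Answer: -6485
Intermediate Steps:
S = 2 (S = -2 + 4 = 2)
L(V) = (2 + V)²
E = 103
L(0) + E*(-63) = (2 + 0)² + 103*(-63) = 2² - 6489 = 4 - 6489 = -6485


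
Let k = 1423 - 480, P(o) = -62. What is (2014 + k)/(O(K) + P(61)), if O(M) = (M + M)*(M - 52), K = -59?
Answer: 2957/13036 ≈ 0.22683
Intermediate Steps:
k = 943
O(M) = 2*M*(-52 + M) (O(M) = (2*M)*(-52 + M) = 2*M*(-52 + M))
(2014 + k)/(O(K) + P(61)) = (2014 + 943)/(2*(-59)*(-52 - 59) - 62) = 2957/(2*(-59)*(-111) - 62) = 2957/(13098 - 62) = 2957/13036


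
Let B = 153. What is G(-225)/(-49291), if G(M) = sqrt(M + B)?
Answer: -6*I*sqrt(2)/49291 ≈ -0.00017215*I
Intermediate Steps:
G(M) = sqrt(153 + M) (G(M) = sqrt(M + 153) = sqrt(153 + M))
G(-225)/(-49291) = sqrt(153 - 225)/(-49291) = sqrt(-72)*(-1/49291) = (6*I*sqrt(2))*(-1/49291) = -6*I*sqrt(2)/49291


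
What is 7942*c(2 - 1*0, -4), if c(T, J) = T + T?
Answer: 31768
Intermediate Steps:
c(T, J) = 2*T
7942*c(2 - 1*0, -4) = 7942*(2*(2 - 1*0)) = 7942*(2*(2 + 0)) = 7942*(2*2) = 7942*4 = 31768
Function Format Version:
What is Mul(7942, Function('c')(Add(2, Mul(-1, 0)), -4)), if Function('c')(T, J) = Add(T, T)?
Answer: 31768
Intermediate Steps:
Function('c')(T, J) = Mul(2, T)
Mul(7942, Function('c')(Add(2, Mul(-1, 0)), -4)) = Mul(7942, Mul(2, Add(2, Mul(-1, 0)))) = Mul(7942, Mul(2, Add(2, 0))) = Mul(7942, Mul(2, 2)) = Mul(7942, 4) = 31768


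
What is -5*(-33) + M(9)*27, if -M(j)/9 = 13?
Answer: -2994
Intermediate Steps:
M(j) = -117 (M(j) = -9*13 = -117)
-5*(-33) + M(9)*27 = -5*(-33) - 117*27 = 165 - 3159 = -2994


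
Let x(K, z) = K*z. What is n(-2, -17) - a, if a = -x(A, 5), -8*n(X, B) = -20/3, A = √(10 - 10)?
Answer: ⅚ ≈ 0.83333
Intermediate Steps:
A = 0 (A = √0 = 0)
n(X, B) = ⅚ (n(X, B) = -(-5)/(2*3) = -⅛*(-20/3) = ⅚)
a = 0 (a = -0*5 = -1*0 = 0)
n(-2, -17) - a = ⅚ - 1*0 = ⅚ + 0 = ⅚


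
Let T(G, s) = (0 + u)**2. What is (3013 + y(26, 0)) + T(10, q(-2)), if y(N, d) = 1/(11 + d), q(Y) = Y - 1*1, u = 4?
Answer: 33320/11 ≈ 3029.1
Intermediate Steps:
q(Y) = -1 + Y (q(Y) = Y - 1 = -1 + Y)
T(G, s) = 16 (T(G, s) = (0 + 4)**2 = 4**2 = 16)
(3013 + y(26, 0)) + T(10, q(-2)) = (3013 + 1/(11 + 0)) + 16 = (3013 + 1/11) + 16 = 33144/11 + 16 = 33320/11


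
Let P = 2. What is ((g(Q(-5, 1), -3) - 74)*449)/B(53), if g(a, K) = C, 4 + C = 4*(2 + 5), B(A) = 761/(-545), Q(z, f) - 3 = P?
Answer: 12235250/761 ≈ 16078.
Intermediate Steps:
Q(z, f) = 5 (Q(z, f) = 3 + 2 = 5)
B(A) = -761/545 (B(A) = 761*(-1/545) = -761/545)
C = 24 (C = -4 + 4*(2 + 5) = -4 + 4*7 = -4 + 28 = 24)
g(a, K) = 24
((g(Q(-5, 1), -3) - 74)*449)/B(53) = ((24 - 74)*449)/(-761/545) = -50*449*(-545/761) = -22450*(-545/761) = 12235250/761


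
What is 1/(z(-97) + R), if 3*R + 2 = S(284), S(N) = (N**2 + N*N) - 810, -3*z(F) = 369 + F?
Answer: 3/160228 ≈ 1.8723e-5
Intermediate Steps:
z(F) = -123 - F/3 (z(F) = -(369 + F)/3 = -123 - F/3)
S(N) = -810 + 2*N**2 (S(N) = (N**2 + N**2) - 810 = 2*N**2 - 810 = -810 + 2*N**2)
R = 53500 (R = -2/3 + (-810 + 2*284**2)/3 = -2/3 + (-810 + 2*80656)/3 = -2/3 + (-810 + 161312)/3 = -2/3 + (1/3)*160502 = -2/3 + 160502/3 = 53500)
1/(z(-97) + R) = 1/((-123 - 1/3*(-97)) + 53500) = 1/((-123 + 97/3) + 53500) = 1/(-272/3 + 53500) = 1/(160228/3) = 3/160228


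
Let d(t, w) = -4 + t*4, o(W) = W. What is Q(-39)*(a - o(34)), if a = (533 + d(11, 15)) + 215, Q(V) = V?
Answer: -29406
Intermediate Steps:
d(t, w) = -4 + 4*t
a = 788 (a = (533 + (-4 + 4*11)) + 215 = (533 + (-4 + 44)) + 215 = (533 + 40) + 215 = 573 + 215 = 788)
Q(-39)*(a - o(34)) = -39*(788 - 1*34) = -39*(788 - 34) = -39*754 = -29406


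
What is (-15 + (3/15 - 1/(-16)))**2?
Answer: 1390041/6400 ≈ 217.19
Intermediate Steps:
(-15 + (3/15 - 1/(-16)))**2 = (-15 + (3*(1/15) - 1*(-1/16)))**2 = (-15 + (1/5 + 1/16))**2 = (-15 + 21/80)**2 = (-1179/80)**2 = 1390041/6400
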